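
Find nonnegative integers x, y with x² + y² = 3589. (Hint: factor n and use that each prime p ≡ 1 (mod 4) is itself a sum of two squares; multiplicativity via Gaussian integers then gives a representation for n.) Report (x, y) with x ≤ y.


Step 1: Factor n = 3589 = 37 · 97.
Step 2: Check the mod-4 condition on each prime factor: 37 ≡ 1 (mod 4), exponent 1; 97 ≡ 1 (mod 4), exponent 1.
All primes ≡ 3 (mod 4) appear to even exponent (or don't appear), so by the two-squares theorem n IS expressible as a sum of two squares.
Step 3: Build a representation. Here n = 37 · 97 is a product of primes ≡ 1 (mod 4). Each prime p ≡ 1 (mod 4) is itself a sum of two squares; find a² by testing p − a² for a perfect square:
  37: 37 − 1² = 36 = 6² ⇒ 37 = 1² + 6².
  97: 97 − 1² = 96, 97 − 2² = 93, 97 − 3² = 88, 97 − 4² = 81 = 9² ⇒ 97 = 4² + 9².
  Combine using the Brahmagupta–Fibonacci identity (a² + b²)(c² + d²) = (ac − bd)² + (ad + bc)² = (ac + bd)² + (ad − bc)²:
  37 · 97 = 3589: from (1² + 6²)(4² + 9²), take (1·4 − 6·9, 1·9 + 6·4) = (4 − 54, 9 + 24) = (-50, 33); dropping signs (only squares matter) gives (50, 33); check 50² + 33² = 2500 + 1089 = 3589 ✓.
Step 4: Order so x ≤ y and verify: 33² + 50² = 1089 + 2500 = 3589 = n. ✓

n = 3589 = 33² + 50² (one valid representation with x ≤ y).


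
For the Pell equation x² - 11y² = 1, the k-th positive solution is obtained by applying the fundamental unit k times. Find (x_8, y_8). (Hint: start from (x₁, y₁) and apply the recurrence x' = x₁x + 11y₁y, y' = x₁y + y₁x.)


Step 1: Find the fundamental solution (x₁, y₁) of x² - 11y² = 1.
  Expand √11 as a continued fraction. a₀ = ⌊√11⌋ = 3; iterate m_{k+1} = d_k·a_k − m_k, d_{k+1} = (11 − m_{k+1}²)/d_k, a_{k+1} = ⌊(a₀ + m_{k+1})/d_{k+1}⌋ (starting m₀ = 0, d₀ = 1), with convergents p_k = a_k·p_{k-1} + p_{k-2}, q_k = a_k·q_{k-1} + q_{k-2} (p₋₁ = 1, q₋₁ = 0):
  k = 0: a₀ = 3; p₀/q₀ = 3/1; p₀² − 11·q₀² = 9 − 11 = -2.
  k = 1: m = 3, d = 2, a = ⌊(3 + 3)/2⌋ = 3; p/q = (3·3 + 1)/(3·1 + 0) = 10/3; p² − 11·q² = 100 − 99 = 1.
  The first convergent with p² − 11·q² = 1 gives the fundamental solution (x₁, y₁) = (10, 3).
Step 2: Apply the recurrence (x_{n+1}, y_{n+1}) = (x₁x_n + 11y₁y_n, x₁y_n + y₁x_n) repeatedly.
  From (x_1, y_1) = (10, 3): x_2 = 10·10 + 11·3·3 = 199; y_2 = 10·3 + 3·10 = 60.
  From (x_2, y_2) = (199, 60): x_3 = 10·199 + 11·3·60 = 3970; y_3 = 10·60 + 3·199 = 1197.
  From (x_3, y_3) = (3970, 1197): x_4 = 10·3970 + 11·3·1197 = 79201; y_4 = 10·1197 + 3·3970 = 23880.
  From (x_4, y_4) = (79201, 23880): x_5 = 10·79201 + 11·3·23880 = 1580050; y_5 = 10·23880 + 3·79201 = 476403.
  From (x_5, y_5) = (1580050, 476403): x_6 = 10·1580050 + 11·3·476403 = 31521799; y_6 = 10·476403 + 3·1580050 = 9504180.
  From (x_6, y_6) = (31521799, 9504180): x_7 = 10·31521799 + 11·3·9504180 = 628855930; y_7 = 10·9504180 + 3·31521799 = 189607197.
  From (x_7, y_7) = (628855930, 189607197): x_8 = 10·628855930 + 11·3·189607197 = 12545596801; y_8 = 10·189607197 + 3·628855930 = 3782639760.
Step 3: Verify x_8² - 11·y_8² = 157391999093261433601 - 157391999093261433600 = 1 (should be 1). ✓

(x_1, y_1) = (10, 3); (x_8, y_8) = (12545596801, 3782639760).


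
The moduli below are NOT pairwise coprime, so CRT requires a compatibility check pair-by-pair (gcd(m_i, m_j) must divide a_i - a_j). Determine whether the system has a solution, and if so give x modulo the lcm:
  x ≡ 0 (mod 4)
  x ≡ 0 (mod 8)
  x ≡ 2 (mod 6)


Moduli 4, 8, 6 are not pairwise coprime, so CRT works modulo lcm(m_i) when all pairwise compatibility conditions hold.
Pairwise compatibility: gcd(m_i, m_j) must divide a_i - a_j for every pair.
Merge one congruence at a time:
  Start: x ≡ 0 (mod 4).
  Combine with x ≡ 0 (mod 8): gcd(4, 8) = 4; 0 - 0 = 0, which IS divisible by 4, so compatible.
    Write x = 0 + 4·t and substitute into x ≡ 0 (mod 8): 4·t ≡ 0 − 0 = 0 (mod 8).
    Divide the congruence (and modulus) by g = 4: 1·t ≡ 0 (mod 2).
    So t ≡ 0 (mod 2).
    Then x = 0 + 4·0 = 0, valid modulo lcm(4, 8) = 8: x ≡ 0 (mod 8).
  Combine with x ≡ 2 (mod 6): gcd(8, 6) = 2; 2 - 0 = 2, which IS divisible by 2, so compatible.
    Write x = 0 + 8·t and substitute into x ≡ 2 (mod 6): 8·t ≡ 2 − 0 = 2 (mod 6).
    Divide the congruence (and modulus) by g = 2: 4·t ≡ 1 (mod 3).
    Reduce coefficients mod 3: 1·t ≡ 1 (mod 3).
    So t ≡ 1 (mod 3).
    Then x = 0 + 8·1 = 8, valid modulo lcm(8, 6) = 24: x ≡ 8 (mod 24).
Verify: 8 mod 4 = 0, 8 mod 8 = 0, 8 mod 6 = 2.

x ≡ 8 (mod 24).


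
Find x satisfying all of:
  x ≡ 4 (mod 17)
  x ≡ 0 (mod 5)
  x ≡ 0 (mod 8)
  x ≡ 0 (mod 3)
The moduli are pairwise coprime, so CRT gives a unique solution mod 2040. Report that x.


Product of moduli M = 17 · 5 · 8 · 3 = 2040.
Merge one congruence at a time:
  Start: x ≡ 4 (mod 17).
  Combine with x ≡ 0 (mod 5); new modulus lcm = 85.
    Write x = 4 + 17·t and substitute into x ≡ 0 (mod 5): 17·t ≡ 0 − 4 = -4 (mod 5).
    Reduce coefficients mod 5: 2·t ≡ 1 (mod 5).
    The inverse of 2 mod 5 is 3 (since 2·3 = 6 = 1·5 + 1), so t ≡ 3·1 = 3 ≡ 3 (mod 5).
    Then x = 4 + 17·3 = 55, valid modulo lcm(17, 5) = 85: x ≡ 55 (mod 85).
  Combine with x ≡ 0 (mod 8); new modulus lcm = 680.
    Write x = 55 + 85·t and substitute into x ≡ 0 (mod 8): 85·t ≡ 0 − 55 = -55 (mod 8).
    Reduce coefficients mod 8: 5·t ≡ 1 (mod 8).
    The inverse of 5 mod 8 is 5 (since 5·5 = 25 = 3·8 + 1), so t ≡ 5·1 = 5 ≡ 5 (mod 8).
    Then x = 55 + 85·5 = 480, valid modulo lcm(85, 8) = 680: x ≡ 480 (mod 680).
  Combine with x ≡ 0 (mod 3); new modulus lcm = 2040.
    Write x = 480 + 680·t and substitute into x ≡ 0 (mod 3): 680·t ≡ 0 − 480 = -480 (mod 3).
    Reduce coefficients mod 3: 2·t ≡ 0 (mod 3).
    The inverse of 2 mod 3 is 2 (since 2·2 = 4 = 1·3 + 1), so t ≡ 2·0 = 0 ≡ 0 (mod 3).
    Then x = 480 + 680·0 = 480, valid modulo lcm(680, 3) = 2040: x ≡ 480 (mod 2040).
Verify against each original: 480 mod 17 = 4, 480 mod 5 = 0, 480 mod 8 = 0, 480 mod 3 = 0.

x ≡ 480 (mod 2040).


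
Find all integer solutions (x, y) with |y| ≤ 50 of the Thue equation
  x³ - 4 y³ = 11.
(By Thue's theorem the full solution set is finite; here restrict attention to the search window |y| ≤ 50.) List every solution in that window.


The equation is x³ - 4y³ = 11. For fixed y, x³ = 4·y³ + 11, so a solution requires the RHS to be a perfect cube.
Strategy: iterate y from -50 to 50, compute RHS = 4·y³ + 11, and check whether it is a (positive or negative) perfect cube.
Check small values of y:
  y = 0: RHS = 11 is not a perfect cube.
  y = 1: RHS = 15 is not a perfect cube.
  y = -1: RHS = 7 is not a perfect cube.
  y = 2: RHS = 43 is not a perfect cube.
  y = -2: RHS = -21 is not a perfect cube.
  y = 3: RHS = 119 is not a perfect cube.
  y = -3: RHS = -97 is not a perfect cube.
Continuing the search up to |y| = 50 finds no solutions either.
No (x, y) in the scanned range satisfies the equation.

No integer solutions with |y| ≤ 50.


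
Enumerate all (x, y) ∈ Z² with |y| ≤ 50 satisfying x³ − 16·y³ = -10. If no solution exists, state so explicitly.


The equation is x³ - 16y³ = -10. For fixed y, x³ = 16·y³ − 10, so a solution requires the RHS to be a perfect cube.
Strategy: iterate y from -50 to 50, compute RHS = 16·y³ − 10, and check whether it is a (positive or negative) perfect cube.
Check small values of y:
  y = 0: RHS = -10 is not a perfect cube.
  y = 1: RHS = 6 is not a perfect cube.
  y = -1: RHS = -26 is not a perfect cube.
  y = 2: RHS = 118 is not a perfect cube.
  y = -2: RHS = -138 is not a perfect cube.
  y = 3: RHS = 422 is not a perfect cube.
  y = -3: RHS = -442 is not a perfect cube.
Continuing the search up to |y| = 50 finds no solutions either.
No (x, y) in the scanned range satisfies the equation.

No integer solutions with |y| ≤ 50.


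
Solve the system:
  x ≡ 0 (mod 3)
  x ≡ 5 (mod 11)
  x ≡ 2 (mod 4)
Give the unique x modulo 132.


Moduli 3, 11, 4 are pairwise coprime; by CRT there is a unique solution modulo M = 3 · 11 · 4 = 132.
Solve pairwise, accumulating the modulus:
  Start with x ≡ 0 (mod 3).
  Combine with x ≡ 5 (mod 11): since gcd(3, 11) = 1, we get a unique residue mod 33.
    Write x = 0 + 3·t and substitute into x ≡ 5 (mod 11): 3·t ≡ 5 − 0 = 5 (mod 11).
    The inverse of 3 mod 11 is 4 (since 3·4 = 12 = 1·11 + 1), so t ≡ 4·5 = 20 ≡ 9 (mod 11).
    Then x = 0 + 3·9 = 27, valid modulo lcm(3, 11) = 33: x ≡ 27 (mod 33).
  Combine with x ≡ 2 (mod 4): since gcd(33, 4) = 1, we get a unique residue mod 132.
    Write x = 27 + 33·t and substitute into x ≡ 2 (mod 4): 33·t ≡ 2 − 27 = -25 (mod 4).
    Reduce coefficients mod 4: 1·t ≡ 3 (mod 4).
    So t ≡ 3 (mod 4).
    Then x = 27 + 33·3 = 126, valid modulo lcm(33, 4) = 132: x ≡ 126 (mod 132).
Verify: 126 mod 3 = 0 ✓, 126 mod 11 = 5 ✓, 126 mod 4 = 2 ✓.

x ≡ 126 (mod 132).


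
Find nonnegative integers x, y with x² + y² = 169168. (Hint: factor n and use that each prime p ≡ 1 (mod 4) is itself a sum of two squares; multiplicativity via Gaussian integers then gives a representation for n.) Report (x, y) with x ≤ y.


Step 1: Factor n = 169168 = 2^4 · 97 · 109.
Step 2: Check the mod-4 condition on each prime factor: 2 = 2 (special); 97 ≡ 1 (mod 4), exponent 1; 109 ≡ 1 (mod 4), exponent 1.
All primes ≡ 3 (mod 4) appear to even exponent (or don't appear), so by the two-squares theorem n IS expressible as a sum of two squares.
Step 3: Build a representation. Group n = k² · m with k = 4 and m = 97 · 109 = 10573 (a product of primes ≡ 1 (mod 4)); a representation of m scales to one of n via (k·x)² + (k·y)² = k²(x² + y²). Each prime p ≡ 1 (mod 4) is itself a sum of two squares; find a² by testing p − a² for a perfect square:
  97: 97 − 1² = 96, 97 − 2² = 93, 97 − 3² = 88, 97 − 4² = 81 = 9² ⇒ 97 = 4² + 9².
  109: 109 − 1² = 108, 109 − 2² = 105, 109 − 3² = 100 = 10² ⇒ 109 = 3² + 10².
  Combine using the Brahmagupta–Fibonacci identity (a² + b²)(c² + d²) = (ac − bd)² + (ad + bc)² = (ac + bd)² + (ad − bc)²:
  97 · 109 = 10573: from (4² + 9²)(3² + 10²), take (4·3 − 9·10, 4·10 + 9·3) = (12 − 90, 40 + 27) = (-78, 67); dropping signs (only squares matter) gives (78, 67); check 78² + 67² = 6084 + 4489 = 10573 ✓.
  Scale by k = 4: (4·78, 4·67) = (312, 268).
Step 4: Order so x ≤ y and verify: 268² + 312² = 71824 + 97344 = 169168 = n. ✓

n = 169168 = 268² + 312² (one valid representation with x ≤ y).


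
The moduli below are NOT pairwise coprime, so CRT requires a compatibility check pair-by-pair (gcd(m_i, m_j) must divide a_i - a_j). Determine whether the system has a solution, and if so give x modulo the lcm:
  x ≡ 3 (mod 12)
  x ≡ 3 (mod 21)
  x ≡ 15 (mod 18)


Moduli 12, 21, 18 are not pairwise coprime, so CRT works modulo lcm(m_i) when all pairwise compatibility conditions hold.
Pairwise compatibility: gcd(m_i, m_j) must divide a_i - a_j for every pair.
Merge one congruence at a time:
  Start: x ≡ 3 (mod 12).
  Combine with x ≡ 3 (mod 21): gcd(12, 21) = 3; 3 - 3 = 0, which IS divisible by 3, so compatible.
    Write x = 3 + 12·t and substitute into x ≡ 3 (mod 21): 12·t ≡ 3 − 3 = 0 (mod 21).
    Divide the congruence (and modulus) by g = 3: 4·t ≡ 0 (mod 7).
    The inverse of 4 mod 7 is 2 (since 4·2 = 8 = 1·7 + 1), so t ≡ 2·0 = 0 ≡ 0 (mod 7).
    Then x = 3 + 12·0 = 3, valid modulo lcm(12, 21) = 84: x ≡ 3 (mod 84).
  Combine with x ≡ 15 (mod 18): gcd(84, 18) = 6; 15 - 3 = 12, which IS divisible by 6, so compatible.
    Write x = 3 + 84·t and substitute into x ≡ 15 (mod 18): 84·t ≡ 15 − 3 = 12 (mod 18).
    Divide the congruence (and modulus) by g = 6: 14·t ≡ 2 (mod 3).
    Reduce coefficients mod 3: 2·t ≡ 2 (mod 3).
    The inverse of 2 mod 3 is 2 (since 2·2 = 4 = 1·3 + 1), so t ≡ 2·2 = 4 ≡ 1 (mod 3).
    Then x = 3 + 84·1 = 87, valid modulo lcm(84, 18) = 252: x ≡ 87 (mod 252).
Verify: 87 mod 12 = 3, 87 mod 21 = 3, 87 mod 18 = 15.

x ≡ 87 (mod 252).


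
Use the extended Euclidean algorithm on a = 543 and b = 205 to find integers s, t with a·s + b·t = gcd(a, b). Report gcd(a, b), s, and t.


Euclidean algorithm on (543, 205) — divide until remainder is 0:
  543 = 2 · 205 + 133
  205 = 1 · 133 + 72
  133 = 1 · 72 + 61
  72 = 1 · 61 + 11
  61 = 5 · 11 + 6
  11 = 1 · 6 + 5
  6 = 1 · 5 + 1
  5 = 5 · 1 + 0
gcd(543, 205) = 1.
Track Bezout coefficients alongside the remainders: start with r₀ = 543 = a·1 + b·0 (s = 1, t = 0) and r₁ = 205 = a·0 + b·1 (s = 0, t = 1); each new remainder r_{k+1} = r_{k-1} − q_k·r_k inherits s_{k+1} = s_{k-1} − q_k·s_k, t_{k+1} = t_{k-1} − q_k·t_k, so r_k = a·s_k + b·t_k at every step:
  q = 2: r = 133, s = 1 − 2·0 = 1, t = 0 − 2·1 = -2  (check: 543·1 + 205·(-2) = 133)
  q = 1: r = 72, s = 0 − 1·1 = -1, t = 1 − 1·(-2) = 3  (check: 543·(-1) + 205·3 = 72)
  q = 1: r = 61, s = 1 − 1·(-1) = 2, t = -2 − 1·3 = -5  (check: 543·2 + 205·(-5) = 61)
  q = 1: r = 11, s = -1 − 1·2 = -3, t = 3 − 1·(-5) = 8  (check: 543·(-3) + 205·8 = 11)
  q = 5: r = 6, s = 2 − 5·(-3) = 17, t = -5 − 5·8 = -45  (check: 543·17 + 205·(-45) = 6)
  q = 1: r = 5, s = -3 − 1·17 = -20, t = 8 − 1·(-45) = 53  (check: 543·(-20) + 205·53 = 5)
  q = 1: r = 1, s = 17 − 1·(-20) = 37, t = -45 − 1·53 = -98  (check: 543·37 + 205·(-98) = 1)
The row with r = 1 (the gcd) gives the Bezout coefficients s = 37, t = -98.
Result: 543 · (37) + 205 · (-98) = 1.

gcd(543, 205) = 1; s = 37, t = -98 (check: 543·37 + 205·(-98) = 1).


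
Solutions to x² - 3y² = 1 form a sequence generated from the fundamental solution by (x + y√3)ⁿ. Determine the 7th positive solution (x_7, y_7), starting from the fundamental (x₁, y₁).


Step 1: Find the fundamental solution (x₁, y₁) of x² - 3y² = 1.
  Expand √3 as a continued fraction. a₀ = ⌊√3⌋ = 1; iterate m_{k+1} = d_k·a_k − m_k, d_{k+1} = (3 − m_{k+1}²)/d_k, a_{k+1} = ⌊(a₀ + m_{k+1})/d_{k+1}⌋ (starting m₀ = 0, d₀ = 1), with convergents p_k = a_k·p_{k-1} + p_{k-2}, q_k = a_k·q_{k-1} + q_{k-2} (p₋₁ = 1, q₋₁ = 0):
  k = 0: a₀ = 1; p₀/q₀ = 1/1; p₀² − 3·q₀² = 1 − 3 = -2.
  k = 1: m = 1, d = 2, a = ⌊(1 + 1)/2⌋ = 1; p/q = (1·1 + 1)/(1·1 + 0) = 2/1; p² − 3·q² = 4 − 3 = 1.
  The first convergent with p² − 3·q² = 1 gives the fundamental solution (x₁, y₁) = (2, 1).
Step 2: Apply the recurrence (x_{n+1}, y_{n+1}) = (x₁x_n + 3y₁y_n, x₁y_n + y₁x_n) repeatedly.
  From (x_1, y_1) = (2, 1): x_2 = 2·2 + 3·1·1 = 7; y_2 = 2·1 + 1·2 = 4.
  From (x_2, y_2) = (7, 4): x_3 = 2·7 + 3·1·4 = 26; y_3 = 2·4 + 1·7 = 15.
  From (x_3, y_3) = (26, 15): x_4 = 2·26 + 3·1·15 = 97; y_4 = 2·15 + 1·26 = 56.
  From (x_4, y_4) = (97, 56): x_5 = 2·97 + 3·1·56 = 362; y_5 = 2·56 + 1·97 = 209.
  From (x_5, y_5) = (362, 209): x_6 = 2·362 + 3·1·209 = 1351; y_6 = 2·209 + 1·362 = 780.
  From (x_6, y_6) = (1351, 780): x_7 = 2·1351 + 3·1·780 = 5042; y_7 = 2·780 + 1·1351 = 2911.
Step 3: Verify x_7² - 3·y_7² = 25421764 - 25421763 = 1 (should be 1). ✓

(x_1, y_1) = (2, 1); (x_7, y_7) = (5042, 2911).


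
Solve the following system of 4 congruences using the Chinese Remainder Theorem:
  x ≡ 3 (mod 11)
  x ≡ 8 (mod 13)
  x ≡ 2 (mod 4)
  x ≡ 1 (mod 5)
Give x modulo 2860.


Product of moduli M = 11 · 13 · 4 · 5 = 2860.
Merge one congruence at a time:
  Start: x ≡ 3 (mod 11).
  Combine with x ≡ 8 (mod 13); new modulus lcm = 143.
    Write x = 3 + 11·t and substitute into x ≡ 8 (mod 13): 11·t ≡ 8 − 3 = 5 (mod 13).
    The inverse of 11 mod 13 is 6 (since 11·6 = 66 = 5·13 + 1), so t ≡ 6·5 = 30 ≡ 4 (mod 13).
    Then x = 3 + 11·4 = 47, valid modulo lcm(11, 13) = 143: x ≡ 47 (mod 143).
  Combine with x ≡ 2 (mod 4); new modulus lcm = 572.
    Write x = 47 + 143·t and substitute into x ≡ 2 (mod 4): 143·t ≡ 2 − 47 = -45 (mod 4).
    Reduce coefficients mod 4: 3·t ≡ 3 (mod 4).
    The inverse of 3 mod 4 is 3 (since 3·3 = 9 = 2·4 + 1), so t ≡ 3·3 = 9 ≡ 1 (mod 4).
    Then x = 47 + 143·1 = 190, valid modulo lcm(143, 4) = 572: x ≡ 190 (mod 572).
  Combine with x ≡ 1 (mod 5); new modulus lcm = 2860.
    Write x = 190 + 572·t and substitute into x ≡ 1 (mod 5): 572·t ≡ 1 − 190 = -189 (mod 5).
    Reduce coefficients mod 5: 2·t ≡ 1 (mod 5).
    The inverse of 2 mod 5 is 3 (since 2·3 = 6 = 1·5 + 1), so t ≡ 3·1 = 3 ≡ 3 (mod 5).
    Then x = 190 + 572·3 = 1906, valid modulo lcm(572, 5) = 2860: x ≡ 1906 (mod 2860).
Verify against each original: 1906 mod 11 = 3, 1906 mod 13 = 8, 1906 mod 4 = 2, 1906 mod 5 = 1.

x ≡ 1906 (mod 2860).


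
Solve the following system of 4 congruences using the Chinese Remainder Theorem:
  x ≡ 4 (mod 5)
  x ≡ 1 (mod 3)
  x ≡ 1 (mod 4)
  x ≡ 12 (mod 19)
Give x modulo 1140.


Product of moduli M = 5 · 3 · 4 · 19 = 1140.
Merge one congruence at a time:
  Start: x ≡ 4 (mod 5).
  Combine with x ≡ 1 (mod 3); new modulus lcm = 15.
    Write x = 4 + 5·t and substitute into x ≡ 1 (mod 3): 5·t ≡ 1 − 4 = -3 (mod 3).
    Reduce coefficients mod 3: 2·t ≡ 0 (mod 3).
    The inverse of 2 mod 3 is 2 (since 2·2 = 4 = 1·3 + 1), so t ≡ 2·0 = 0 ≡ 0 (mod 3).
    Then x = 4 + 5·0 = 4, valid modulo lcm(5, 3) = 15: x ≡ 4 (mod 15).
  Combine with x ≡ 1 (mod 4); new modulus lcm = 60.
    Write x = 4 + 15·t and substitute into x ≡ 1 (mod 4): 15·t ≡ 1 − 4 = -3 (mod 4).
    Reduce coefficients mod 4: 3·t ≡ 1 (mod 4).
    The inverse of 3 mod 4 is 3 (since 3·3 = 9 = 2·4 + 1), so t ≡ 3·1 = 3 ≡ 3 (mod 4).
    Then x = 4 + 15·3 = 49, valid modulo lcm(15, 4) = 60: x ≡ 49 (mod 60).
  Combine with x ≡ 12 (mod 19); new modulus lcm = 1140.
    Write x = 49 + 60·t and substitute into x ≡ 12 (mod 19): 60·t ≡ 12 − 49 = -37 (mod 19).
    Reduce coefficients mod 19: 3·t ≡ 1 (mod 19).
    The inverse of 3 mod 19 is 13 (since 3·13 = 39 = 2·19 + 1), so t ≡ 13·1 = 13 ≡ 13 (mod 19).
    Then x = 49 + 60·13 = 829, valid modulo lcm(60, 19) = 1140: x ≡ 829 (mod 1140).
Verify against each original: 829 mod 5 = 4, 829 mod 3 = 1, 829 mod 4 = 1, 829 mod 19 = 12.

x ≡ 829 (mod 1140).


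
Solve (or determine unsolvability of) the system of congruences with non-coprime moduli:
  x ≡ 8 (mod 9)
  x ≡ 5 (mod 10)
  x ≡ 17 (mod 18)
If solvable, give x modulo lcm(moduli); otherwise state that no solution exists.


Moduli 9, 10, 18 are not pairwise coprime, so CRT works modulo lcm(m_i) when all pairwise compatibility conditions hold.
Pairwise compatibility: gcd(m_i, m_j) must divide a_i - a_j for every pair.
Merge one congruence at a time:
  Start: x ≡ 8 (mod 9).
  Combine with x ≡ 5 (mod 10): gcd(9, 10) = 1; 5 - 8 = -3, which IS divisible by 1, so compatible.
    Write x = 8 + 9·t and substitute into x ≡ 5 (mod 10): 9·t ≡ 5 − 8 = -3 (mod 10).
    Reduce coefficients mod 10: 9·t ≡ 7 (mod 10).
    The inverse of 9 mod 10 is 9 (since 9·9 = 81 = 8·10 + 1), so t ≡ 9·7 = 63 ≡ 3 (mod 10).
    Then x = 8 + 9·3 = 35, valid modulo lcm(9, 10) = 90: x ≡ 35 (mod 90).
  Combine with x ≡ 17 (mod 18): gcd(90, 18) = 18; 17 - 35 = -18, which IS divisible by 18, so compatible.
    Write x = 35 + 90·t and substitute into x ≡ 17 (mod 18): 90·t ≡ 17 − 35 = -18 (mod 18).
    Divide the congruence (and modulus) by g = 18: 5·t ≡ -1 (mod 1).
    Modulo 1 every t works; take t = 0.
    Then x = 35 + 90·0 = 35, valid modulo lcm(90, 18) = 90: x ≡ 35 (mod 90).
Verify: 35 mod 9 = 8, 35 mod 10 = 5, 35 mod 18 = 17.

x ≡ 35 (mod 90).


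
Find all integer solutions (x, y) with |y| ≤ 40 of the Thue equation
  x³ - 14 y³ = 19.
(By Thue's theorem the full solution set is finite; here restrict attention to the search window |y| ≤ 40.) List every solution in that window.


The equation is x³ - 14y³ = 19. For fixed y, x³ = 14·y³ + 19, so a solution requires the RHS to be a perfect cube.
Strategy: iterate y from -40 to 40, compute RHS = 14·y³ + 19, and check whether it is a (positive or negative) perfect cube.
Check small values of y:
  y = 0: RHS = 19 is not a perfect cube.
  y = 1: RHS = 33 is not a perfect cube.
  y = -1: RHS = 5 is not a perfect cube.
  y = 2: RHS = 131 is not a perfect cube.
  y = -2: RHS = -93 is not a perfect cube.
  y = 3: RHS = 397 is not a perfect cube.
  y = -3: RHS = -359 is not a perfect cube.
Continuing the search up to |y| = 40 finds no solutions either.
No (x, y) in the scanned range satisfies the equation.

No integer solutions with |y| ≤ 40.


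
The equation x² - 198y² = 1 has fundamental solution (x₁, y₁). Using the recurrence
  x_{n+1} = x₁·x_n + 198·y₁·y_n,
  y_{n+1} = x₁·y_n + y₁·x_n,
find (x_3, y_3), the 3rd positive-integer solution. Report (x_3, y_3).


Step 1: Find the fundamental solution (x₁, y₁) of x² - 198y² = 1.
  Expand √198 as a continued fraction. a₀ = ⌊√198⌋ = 14; iterate m_{k+1} = d_k·a_k − m_k, d_{k+1} = (198 − m_{k+1}²)/d_k, a_{k+1} = ⌊(a₀ + m_{k+1})/d_{k+1}⌋ (starting m₀ = 0, d₀ = 1), with convergents p_k = a_k·p_{k-1} + p_{k-2}, q_k = a_k·q_{k-1} + q_{k-2} (p₋₁ = 1, q₋₁ = 0):
  k = 0: a₀ = 14; p₀/q₀ = 14/1; p₀² − 198·q₀² = 196 − 198 = -2.
  k = 1: m = 14, d = 2, a = ⌊(14 + 14)/2⌋ = 14; p/q = (14·14 + 1)/(14·1 + 0) = 197/14; p² − 198·q² = 38809 − 38808 = 1.
  The first convergent with p² − 198·q² = 1 gives the fundamental solution (x₁, y₁) = (197, 14).
Step 2: Apply the recurrence (x_{n+1}, y_{n+1}) = (x₁x_n + 198y₁y_n, x₁y_n + y₁x_n) repeatedly.
  From (x_1, y_1) = (197, 14): x_2 = 197·197 + 198·14·14 = 77617; y_2 = 197·14 + 14·197 = 5516.
  From (x_2, y_2) = (77617, 5516): x_3 = 197·77617 + 198·14·5516 = 30580901; y_3 = 197·5516 + 14·77617 = 2173290.
Step 3: Verify x_3² - 198·y_3² = 935191505971801 - 935191505971800 = 1 (should be 1). ✓

(x_1, y_1) = (197, 14); (x_3, y_3) = (30580901, 2173290).


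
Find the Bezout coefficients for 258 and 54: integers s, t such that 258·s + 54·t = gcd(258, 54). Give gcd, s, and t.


Euclidean algorithm on (258, 54) — divide until remainder is 0:
  258 = 4 · 54 + 42
  54 = 1 · 42 + 12
  42 = 3 · 12 + 6
  12 = 2 · 6 + 0
gcd(258, 54) = 6.
Track Bezout coefficients alongside the remainders: start with r₀ = 258 = a·1 + b·0 (s = 1, t = 0) and r₁ = 54 = a·0 + b·1 (s = 0, t = 1); each new remainder r_{k+1} = r_{k-1} − q_k·r_k inherits s_{k+1} = s_{k-1} − q_k·s_k, t_{k+1} = t_{k-1} − q_k·t_k, so r_k = a·s_k + b·t_k at every step:
  q = 4: r = 42, s = 1 − 4·0 = 1, t = 0 − 4·1 = -4  (check: 258·1 + 54·(-4) = 42)
  q = 1: r = 12, s = 0 − 1·1 = -1, t = 1 − 1·(-4) = 5  (check: 258·(-1) + 54·5 = 12)
  q = 3: r = 6, s = 1 − 3·(-1) = 4, t = -4 − 3·5 = -19  (check: 258·4 + 54·(-19) = 6)
The row with r = 6 (the gcd) gives the Bezout coefficients s = 4, t = -19.
Result: 258 · (4) + 54 · (-19) = 6.

gcd(258, 54) = 6; s = 4, t = -19 (check: 258·4 + 54·(-19) = 6).


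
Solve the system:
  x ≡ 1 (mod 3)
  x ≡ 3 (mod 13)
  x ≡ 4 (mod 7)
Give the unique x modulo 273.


Moduli 3, 13, 7 are pairwise coprime; by CRT there is a unique solution modulo M = 3 · 13 · 7 = 273.
Solve pairwise, accumulating the modulus:
  Start with x ≡ 1 (mod 3).
  Combine with x ≡ 3 (mod 13): since gcd(3, 13) = 1, we get a unique residue mod 39.
    Write x = 1 + 3·t and substitute into x ≡ 3 (mod 13): 3·t ≡ 3 − 1 = 2 (mod 13).
    The inverse of 3 mod 13 is 9 (since 3·9 = 27 = 2·13 + 1), so t ≡ 9·2 = 18 ≡ 5 (mod 13).
    Then x = 1 + 3·5 = 16, valid modulo lcm(3, 13) = 39: x ≡ 16 (mod 39).
  Combine with x ≡ 4 (mod 7): since gcd(39, 7) = 1, we get a unique residue mod 273.
    Write x = 16 + 39·t and substitute into x ≡ 4 (mod 7): 39·t ≡ 4 − 16 = -12 (mod 7).
    Reduce coefficients mod 7: 4·t ≡ 2 (mod 7).
    The inverse of 4 mod 7 is 2 (since 4·2 = 8 = 1·7 + 1), so t ≡ 2·2 = 4 ≡ 4 (mod 7).
    Then x = 16 + 39·4 = 172, valid modulo lcm(39, 7) = 273: x ≡ 172 (mod 273).
Verify: 172 mod 3 = 1 ✓, 172 mod 13 = 3 ✓, 172 mod 7 = 4 ✓.

x ≡ 172 (mod 273).


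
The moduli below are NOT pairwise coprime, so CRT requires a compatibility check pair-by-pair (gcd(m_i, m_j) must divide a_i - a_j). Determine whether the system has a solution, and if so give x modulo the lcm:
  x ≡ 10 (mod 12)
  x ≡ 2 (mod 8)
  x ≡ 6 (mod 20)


Moduli 12, 8, 20 are not pairwise coprime, so CRT works modulo lcm(m_i) when all pairwise compatibility conditions hold.
Pairwise compatibility: gcd(m_i, m_j) must divide a_i - a_j for every pair.
Merge one congruence at a time:
  Start: x ≡ 10 (mod 12).
  Combine with x ≡ 2 (mod 8): gcd(12, 8) = 4; 2 - 10 = -8, which IS divisible by 4, so compatible.
    Write x = 10 + 12·t and substitute into x ≡ 2 (mod 8): 12·t ≡ 2 − 10 = -8 (mod 8).
    Divide the congruence (and modulus) by g = 4: 3·t ≡ -2 (mod 2).
    Reduce coefficients mod 2: 1·t ≡ 0 (mod 2).
    So t ≡ 0 (mod 2).
    Then x = 10 + 12·0 = 10, valid modulo lcm(12, 8) = 24: x ≡ 10 (mod 24).
  Combine with x ≡ 6 (mod 20): gcd(24, 20) = 4; 6 - 10 = -4, which IS divisible by 4, so compatible.
    Write x = 10 + 24·t and substitute into x ≡ 6 (mod 20): 24·t ≡ 6 − 10 = -4 (mod 20).
    Divide the congruence (and modulus) by g = 4: 6·t ≡ -1 (mod 5).
    Reduce coefficients mod 5: 1·t ≡ 4 (mod 5).
    So t ≡ 4 (mod 5).
    Then x = 10 + 24·4 = 106, valid modulo lcm(24, 20) = 120: x ≡ 106 (mod 120).
Verify: 106 mod 12 = 10, 106 mod 8 = 2, 106 mod 20 = 6.

x ≡ 106 (mod 120).


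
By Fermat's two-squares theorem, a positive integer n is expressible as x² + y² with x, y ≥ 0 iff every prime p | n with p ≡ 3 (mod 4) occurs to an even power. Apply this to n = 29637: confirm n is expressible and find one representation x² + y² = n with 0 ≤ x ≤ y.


Step 1: Factor n = 29637 = 3^2 · 37 · 89.
Step 2: Check the mod-4 condition on each prime factor: 3 ≡ 3 (mod 4), exponent 2 (must be even); 37 ≡ 1 (mod 4), exponent 1; 89 ≡ 1 (mod 4), exponent 1.
All primes ≡ 3 (mod 4) appear to even exponent (or don't appear), so by the two-squares theorem n IS expressible as a sum of two squares.
Step 3: Build a representation. Group n = k² · m with k = 3 and m = 37 · 89 = 3293 (a product of primes ≡ 1 (mod 4)); a representation of m scales to one of n via (k·x)² + (k·y)² = k²(x² + y²). Each prime p ≡ 1 (mod 4) is itself a sum of two squares; find a² by testing p − a² for a perfect square:
  37: 37 − 1² = 36 = 6² ⇒ 37 = 1² + 6².
  89: 89 − 1² = 88, 89 − 2² = 85, 89 − 3² = 80, 89 − 4² = 73, 89 − 5² = 64 = 8² ⇒ 89 = 5² + 8².
  Combine using the Brahmagupta–Fibonacci identity (a² + b²)(c² + d²) = (ac − bd)² + (ad + bc)² = (ac + bd)² + (ad − bc)²:
  37 · 89 = 3293: from (1² + 6²)(5² + 8²), take (1·5 − 6·8, 1·8 + 6·5) = (5 − 48, 8 + 30) = (-43, 38); dropping signs (only squares matter) gives (43, 38); check 43² + 38² = 1849 + 1444 = 3293 ✓.
  Scale by k = 3: (3·43, 3·38) = (129, 114).
Step 4: Order so x ≤ y and verify: 114² + 129² = 12996 + 16641 = 29637 = n. ✓

n = 29637 = 114² + 129² (one valid representation with x ≤ y).


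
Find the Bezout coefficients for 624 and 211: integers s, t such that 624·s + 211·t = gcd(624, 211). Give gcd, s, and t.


Euclidean algorithm on (624, 211) — divide until remainder is 0:
  624 = 2 · 211 + 202
  211 = 1 · 202 + 9
  202 = 22 · 9 + 4
  9 = 2 · 4 + 1
  4 = 4 · 1 + 0
gcd(624, 211) = 1.
Track Bezout coefficients alongside the remainders: start with r₀ = 624 = a·1 + b·0 (s = 1, t = 0) and r₁ = 211 = a·0 + b·1 (s = 0, t = 1); each new remainder r_{k+1} = r_{k-1} − q_k·r_k inherits s_{k+1} = s_{k-1} − q_k·s_k, t_{k+1} = t_{k-1} − q_k·t_k, so r_k = a·s_k + b·t_k at every step:
  q = 2: r = 202, s = 1 − 2·0 = 1, t = 0 − 2·1 = -2  (check: 624·1 + 211·(-2) = 202)
  q = 1: r = 9, s = 0 − 1·1 = -1, t = 1 − 1·(-2) = 3  (check: 624·(-1) + 211·3 = 9)
  q = 22: r = 4, s = 1 − 22·(-1) = 23, t = -2 − 22·3 = -68  (check: 624·23 + 211·(-68) = 4)
  q = 2: r = 1, s = -1 − 2·23 = -47, t = 3 − 2·(-68) = 139  (check: 624·(-47) + 211·139 = 1)
The row with r = 1 (the gcd) gives the Bezout coefficients s = -47, t = 139.
Result: 624 · (-47) + 211 · (139) = 1.

gcd(624, 211) = 1; s = -47, t = 139 (check: 624·(-47) + 211·139 = 1).


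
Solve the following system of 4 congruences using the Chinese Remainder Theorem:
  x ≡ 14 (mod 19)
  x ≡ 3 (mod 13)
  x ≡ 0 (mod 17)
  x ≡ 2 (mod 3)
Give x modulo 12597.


Product of moduli M = 19 · 13 · 17 · 3 = 12597.
Merge one congruence at a time:
  Start: x ≡ 14 (mod 19).
  Combine with x ≡ 3 (mod 13); new modulus lcm = 247.
    Write x = 14 + 19·t and substitute into x ≡ 3 (mod 13): 19·t ≡ 3 − 14 = -11 (mod 13).
    Reduce coefficients mod 13: 6·t ≡ 2 (mod 13).
    The inverse of 6 mod 13 is 11 (since 6·11 = 66 = 5·13 + 1), so t ≡ 11·2 = 22 ≡ 9 (mod 13).
    Then x = 14 + 19·9 = 185, valid modulo lcm(19, 13) = 247: x ≡ 185 (mod 247).
  Combine with x ≡ 0 (mod 17); new modulus lcm = 4199.
    Write x = 185 + 247·t and substitute into x ≡ 0 (mod 17): 247·t ≡ 0 − 185 = -185 (mod 17).
    Reduce coefficients mod 17: 9·t ≡ 2 (mod 17).
    The inverse of 9 mod 17 is 2 (since 9·2 = 18 = 1·17 + 1), so t ≡ 2·2 = 4 ≡ 4 (mod 17).
    Then x = 185 + 247·4 = 1173, valid modulo lcm(247, 17) = 4199: x ≡ 1173 (mod 4199).
  Combine with x ≡ 2 (mod 3); new modulus lcm = 12597.
    Write x = 1173 + 4199·t and substitute into x ≡ 2 (mod 3): 4199·t ≡ 2 − 1173 = -1171 (mod 3).
    Reduce coefficients mod 3: 2·t ≡ 2 (mod 3).
    The inverse of 2 mod 3 is 2 (since 2·2 = 4 = 1·3 + 1), so t ≡ 2·2 = 4 ≡ 1 (mod 3).
    Then x = 1173 + 4199·1 = 5372, valid modulo lcm(4199, 3) = 12597: x ≡ 5372 (mod 12597).
Verify against each original: 5372 mod 19 = 14, 5372 mod 13 = 3, 5372 mod 17 = 0, 5372 mod 3 = 2.

x ≡ 5372 (mod 12597).


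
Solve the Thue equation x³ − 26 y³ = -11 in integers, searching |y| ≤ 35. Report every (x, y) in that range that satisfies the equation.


The equation is x³ - 26y³ = -11. For fixed y, x³ = 26·y³ − 11, so a solution requires the RHS to be a perfect cube.
Strategy: iterate y from -35 to 35, compute RHS = 26·y³ − 11, and check whether it is a (positive or negative) perfect cube.
Check small values of y:
  y = 0: RHS = -11 is not a perfect cube.
  y = 1: RHS = 15 is not a perfect cube.
  y = -1: RHS = -37 is not a perfect cube.
  y = 2: RHS = 197 is not a perfect cube.
  y = -2: RHS = -219 is not a perfect cube.
  y = 3: RHS = 691 is not a perfect cube.
  y = -3: RHS = -713 is not a perfect cube.
Continuing the search up to |y| = 35 finds no solutions either.
No (x, y) in the scanned range satisfies the equation.

No integer solutions with |y| ≤ 35.


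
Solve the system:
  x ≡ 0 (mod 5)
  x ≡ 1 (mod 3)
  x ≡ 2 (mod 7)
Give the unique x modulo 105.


Moduli 5, 3, 7 are pairwise coprime; by CRT there is a unique solution modulo M = 5 · 3 · 7 = 105.
Solve pairwise, accumulating the modulus:
  Start with x ≡ 0 (mod 5).
  Combine with x ≡ 1 (mod 3): since gcd(5, 3) = 1, we get a unique residue mod 15.
    Write x = 0 + 5·t and substitute into x ≡ 1 (mod 3): 5·t ≡ 1 − 0 = 1 (mod 3).
    Reduce coefficients mod 3: 2·t ≡ 1 (mod 3).
    The inverse of 2 mod 3 is 2 (since 2·2 = 4 = 1·3 + 1), so t ≡ 2·1 = 2 ≡ 2 (mod 3).
    Then x = 0 + 5·2 = 10, valid modulo lcm(5, 3) = 15: x ≡ 10 (mod 15).
  Combine with x ≡ 2 (mod 7): since gcd(15, 7) = 1, we get a unique residue mod 105.
    Write x = 10 + 15·t and substitute into x ≡ 2 (mod 7): 15·t ≡ 2 − 10 = -8 (mod 7).
    Reduce coefficients mod 7: 1·t ≡ 6 (mod 7).
    So t ≡ 6 (mod 7).
    Then x = 10 + 15·6 = 100, valid modulo lcm(15, 7) = 105: x ≡ 100 (mod 105).
Verify: 100 mod 5 = 0 ✓, 100 mod 3 = 1 ✓, 100 mod 7 = 2 ✓.

x ≡ 100 (mod 105).


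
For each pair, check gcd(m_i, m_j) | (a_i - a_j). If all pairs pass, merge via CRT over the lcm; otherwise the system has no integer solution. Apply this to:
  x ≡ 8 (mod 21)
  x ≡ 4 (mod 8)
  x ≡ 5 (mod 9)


Moduli 21, 8, 9 are not pairwise coprime, so CRT works modulo lcm(m_i) when all pairwise compatibility conditions hold.
Pairwise compatibility: gcd(m_i, m_j) must divide a_i - a_j for every pair.
Merge one congruence at a time:
  Start: x ≡ 8 (mod 21).
  Combine with x ≡ 4 (mod 8): gcd(21, 8) = 1; 4 - 8 = -4, which IS divisible by 1, so compatible.
    Write x = 8 + 21·t and substitute into x ≡ 4 (mod 8): 21·t ≡ 4 − 8 = -4 (mod 8).
    Reduce coefficients mod 8: 5·t ≡ 4 (mod 8).
    The inverse of 5 mod 8 is 5 (since 5·5 = 25 = 3·8 + 1), so t ≡ 5·4 = 20 ≡ 4 (mod 8).
    Then x = 8 + 21·4 = 92, valid modulo lcm(21, 8) = 168: x ≡ 92 (mod 168).
  Combine with x ≡ 5 (mod 9): gcd(168, 9) = 3; 5 - 92 = -87, which IS divisible by 3, so compatible.
    Write x = 92 + 168·t and substitute into x ≡ 5 (mod 9): 168·t ≡ 5 − 92 = -87 (mod 9).
    Divide the congruence (and modulus) by g = 3: 56·t ≡ -29 (mod 3).
    Reduce coefficients mod 3: 2·t ≡ 1 (mod 3).
    The inverse of 2 mod 3 is 2 (since 2·2 = 4 = 1·3 + 1), so t ≡ 2·1 = 2 ≡ 2 (mod 3).
    Then x = 92 + 168·2 = 428, valid modulo lcm(168, 9) = 504: x ≡ 428 (mod 504).
Verify: 428 mod 21 = 8, 428 mod 8 = 4, 428 mod 9 = 5.

x ≡ 428 (mod 504).


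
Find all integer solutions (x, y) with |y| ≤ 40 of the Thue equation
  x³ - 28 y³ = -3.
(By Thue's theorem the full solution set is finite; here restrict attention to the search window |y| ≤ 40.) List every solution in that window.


The equation is x³ - 28y³ = -3. For fixed y, x³ = 28·y³ − 3, so a solution requires the RHS to be a perfect cube.
Strategy: iterate y from -40 to 40, compute RHS = 28·y³ − 3, and check whether it is a (positive or negative) perfect cube.
Check small values of y:
  y = 0: RHS = -3 is not a perfect cube.
  y = 1: RHS = 25 is not a perfect cube.
  y = -1: RHS = -31 is not a perfect cube.
  y = 2: RHS = 221 is not a perfect cube.
  y = -2: RHS = -227 is not a perfect cube.
  y = 3: RHS = 753 is not a perfect cube.
  y = -3: RHS = -759 is not a perfect cube.
Continuing the search up to |y| = 40 finds no solutions either.
No (x, y) in the scanned range satisfies the equation.

No integer solutions with |y| ≤ 40.


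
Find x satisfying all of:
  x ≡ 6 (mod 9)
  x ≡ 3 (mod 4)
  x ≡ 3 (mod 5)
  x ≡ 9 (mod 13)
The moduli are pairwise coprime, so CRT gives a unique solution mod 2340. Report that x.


Product of moduli M = 9 · 4 · 5 · 13 = 2340.
Merge one congruence at a time:
  Start: x ≡ 6 (mod 9).
  Combine with x ≡ 3 (mod 4); new modulus lcm = 36.
    Write x = 6 + 9·t and substitute into x ≡ 3 (mod 4): 9·t ≡ 3 − 6 = -3 (mod 4).
    Reduce coefficients mod 4: 1·t ≡ 1 (mod 4).
    So t ≡ 1 (mod 4).
    Then x = 6 + 9·1 = 15, valid modulo lcm(9, 4) = 36: x ≡ 15 (mod 36).
  Combine with x ≡ 3 (mod 5); new modulus lcm = 180.
    Write x = 15 + 36·t and substitute into x ≡ 3 (mod 5): 36·t ≡ 3 − 15 = -12 (mod 5).
    Reduce coefficients mod 5: 1·t ≡ 3 (mod 5).
    So t ≡ 3 (mod 5).
    Then x = 15 + 36·3 = 123, valid modulo lcm(36, 5) = 180: x ≡ 123 (mod 180).
  Combine with x ≡ 9 (mod 13); new modulus lcm = 2340.
    Write x = 123 + 180·t and substitute into x ≡ 9 (mod 13): 180·t ≡ 9 − 123 = -114 (mod 13).
    Reduce coefficients mod 13: 11·t ≡ 3 (mod 13).
    The inverse of 11 mod 13 is 6 (since 11·6 = 66 = 5·13 + 1), so t ≡ 6·3 = 18 ≡ 5 (mod 13).
    Then x = 123 + 180·5 = 1023, valid modulo lcm(180, 13) = 2340: x ≡ 1023 (mod 2340).
Verify against each original: 1023 mod 9 = 6, 1023 mod 4 = 3, 1023 mod 5 = 3, 1023 mod 13 = 9.

x ≡ 1023 (mod 2340).


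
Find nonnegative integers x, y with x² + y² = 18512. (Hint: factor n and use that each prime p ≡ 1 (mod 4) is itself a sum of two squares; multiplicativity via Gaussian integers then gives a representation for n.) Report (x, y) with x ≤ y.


Step 1: Factor n = 18512 = 2^4 · 13 · 89.
Step 2: Check the mod-4 condition on each prime factor: 2 = 2 (special); 13 ≡ 1 (mod 4), exponent 1; 89 ≡ 1 (mod 4), exponent 1.
All primes ≡ 3 (mod 4) appear to even exponent (or don't appear), so by the two-squares theorem n IS expressible as a sum of two squares.
Step 3: Build a representation. Group n = k² · m with k = 4 and m = 13 · 89 = 1157 (a product of primes ≡ 1 (mod 4)); a representation of m scales to one of n via (k·x)² + (k·y)² = k²(x² + y²). Each prime p ≡ 1 (mod 4) is itself a sum of two squares; find a² by testing p − a² for a perfect square:
  13: 13 − 1² = 12, 13 − 2² = 9 = 3² ⇒ 13 = 2² + 3².
  89: 89 − 1² = 88, 89 − 2² = 85, 89 − 3² = 80, 89 − 4² = 73, 89 − 5² = 64 = 8² ⇒ 89 = 5² + 8².
  Combine using the Brahmagupta–Fibonacci identity (a² + b²)(c² + d²) = (ac − bd)² + (ad + bc)² = (ac + bd)² + (ad − bc)²:
  13 · 89 = 1157: from (2² + 3²)(5² + 8²), take (2·5 − 3·8, 2·8 + 3·5) = (10 − 24, 16 + 15) = (-14, 31); dropping signs (only squares matter) gives (14, 31); check 14² + 31² = 196 + 961 = 1157 ✓.
  Scale by k = 4: (4·14, 4·31) = (56, 124).
Step 4: Order so x ≤ y and verify: 56² + 124² = 3136 + 15376 = 18512 = n. ✓

n = 18512 = 56² + 124² (one valid representation with x ≤ y).


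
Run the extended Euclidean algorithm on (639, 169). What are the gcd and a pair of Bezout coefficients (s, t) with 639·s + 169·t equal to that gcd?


Euclidean algorithm on (639, 169) — divide until remainder is 0:
  639 = 3 · 169 + 132
  169 = 1 · 132 + 37
  132 = 3 · 37 + 21
  37 = 1 · 21 + 16
  21 = 1 · 16 + 5
  16 = 3 · 5 + 1
  5 = 5 · 1 + 0
gcd(639, 169) = 1.
Track Bezout coefficients alongside the remainders: start with r₀ = 639 = a·1 + b·0 (s = 1, t = 0) and r₁ = 169 = a·0 + b·1 (s = 0, t = 1); each new remainder r_{k+1} = r_{k-1} − q_k·r_k inherits s_{k+1} = s_{k-1} − q_k·s_k, t_{k+1} = t_{k-1} − q_k·t_k, so r_k = a·s_k + b·t_k at every step:
  q = 3: r = 132, s = 1 − 3·0 = 1, t = 0 − 3·1 = -3  (check: 639·1 + 169·(-3) = 132)
  q = 1: r = 37, s = 0 − 1·1 = -1, t = 1 − 1·(-3) = 4  (check: 639·(-1) + 169·4 = 37)
  q = 3: r = 21, s = 1 − 3·(-1) = 4, t = -3 − 3·4 = -15  (check: 639·4 + 169·(-15) = 21)
  q = 1: r = 16, s = -1 − 1·4 = -5, t = 4 − 1·(-15) = 19  (check: 639·(-5) + 169·19 = 16)
  q = 1: r = 5, s = 4 − 1·(-5) = 9, t = -15 − 1·19 = -34  (check: 639·9 + 169·(-34) = 5)
  q = 3: r = 1, s = -5 − 3·9 = -32, t = 19 − 3·(-34) = 121  (check: 639·(-32) + 169·121 = 1)
The row with r = 1 (the gcd) gives the Bezout coefficients s = -32, t = 121.
Result: 639 · (-32) + 169 · (121) = 1.

gcd(639, 169) = 1; s = -32, t = 121 (check: 639·(-32) + 169·121 = 1).


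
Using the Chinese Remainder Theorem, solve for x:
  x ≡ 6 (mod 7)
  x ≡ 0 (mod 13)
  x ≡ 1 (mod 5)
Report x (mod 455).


Moduli 7, 13, 5 are pairwise coprime; by CRT there is a unique solution modulo M = 7 · 13 · 5 = 455.
Solve pairwise, accumulating the modulus:
  Start with x ≡ 6 (mod 7).
  Combine with x ≡ 0 (mod 13): since gcd(7, 13) = 1, we get a unique residue mod 91.
    Write x = 6 + 7·t and substitute into x ≡ 0 (mod 13): 7·t ≡ 0 − 6 = -6 (mod 13).
    Reduce coefficients mod 13: 7·t ≡ 7 (mod 13).
    The inverse of 7 mod 13 is 2 (since 7·2 = 14 = 1·13 + 1), so t ≡ 2·7 = 14 ≡ 1 (mod 13).
    Then x = 6 + 7·1 = 13, valid modulo lcm(7, 13) = 91: x ≡ 13 (mod 91).
  Combine with x ≡ 1 (mod 5): since gcd(91, 5) = 1, we get a unique residue mod 455.
    Write x = 13 + 91·t and substitute into x ≡ 1 (mod 5): 91·t ≡ 1 − 13 = -12 (mod 5).
    Reduce coefficients mod 5: 1·t ≡ 3 (mod 5).
    So t ≡ 3 (mod 5).
    Then x = 13 + 91·3 = 286, valid modulo lcm(91, 5) = 455: x ≡ 286 (mod 455).
Verify: 286 mod 7 = 6 ✓, 286 mod 13 = 0 ✓, 286 mod 5 = 1 ✓.

x ≡ 286 (mod 455).
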